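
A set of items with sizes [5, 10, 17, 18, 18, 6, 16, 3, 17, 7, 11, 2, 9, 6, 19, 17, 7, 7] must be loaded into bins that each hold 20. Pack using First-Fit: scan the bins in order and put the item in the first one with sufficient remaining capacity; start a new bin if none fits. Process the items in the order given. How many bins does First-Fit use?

Put 5 in bin 1; 15 remain.
Put 10 in bin 1; 5 remain.
Put 17 in bin 2; 3 remain.
Put 18 in bin 3; 2 remain.
Put 18 in bin 4; 2 remain.
Put 6 in bin 5; 14 remain.
Put 16 in bin 6; 4 remain.
Put 3 in bin 1; 2 remain.
Put 17 in bin 7; 3 remain.
Put 7 in bin 5; 7 remain.
Put 11 in bin 8; 9 remain.
Put 2 in bin 1; 0 remain.
Put 9 in bin 8; 0 remain.
Put 6 in bin 5; 1 remain.
Put 19 in bin 9; 1 remain.
Put 17 in bin 10; 3 remain.
Put 7 in bin 11; 13 remain.
Put 7 in bin 11; 6 remain.

11 bins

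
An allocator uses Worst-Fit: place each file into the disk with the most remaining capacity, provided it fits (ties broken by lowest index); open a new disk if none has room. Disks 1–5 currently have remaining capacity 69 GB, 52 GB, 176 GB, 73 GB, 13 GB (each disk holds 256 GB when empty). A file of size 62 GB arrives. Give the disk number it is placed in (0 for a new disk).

Disks with room: disk 1 (69 GB), disk 3 (176 GB), disk 4 (73 GB).
Most room is disk 3 with 176 GB free.

3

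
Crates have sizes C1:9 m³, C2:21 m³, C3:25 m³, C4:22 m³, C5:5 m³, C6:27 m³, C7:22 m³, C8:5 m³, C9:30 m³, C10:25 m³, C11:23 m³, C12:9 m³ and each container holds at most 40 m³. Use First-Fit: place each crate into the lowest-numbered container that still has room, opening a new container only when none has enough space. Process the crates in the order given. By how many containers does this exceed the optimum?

First-Fit: [9,21,5,5] [25,9] [22] [27] [22] [30] [25] [23] → 8 containers.
8 crates exceed 20 m³ (half the capacity), and no two of those can share a container, so at least 8 containers are needed.
So 8 is already optimal.

0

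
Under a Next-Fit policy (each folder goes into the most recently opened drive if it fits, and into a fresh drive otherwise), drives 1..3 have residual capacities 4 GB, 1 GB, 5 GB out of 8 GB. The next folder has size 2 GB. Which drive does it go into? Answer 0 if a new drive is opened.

3

Next-Fit only looks at drive 3, which has 5 GB free.
2 GB fits there.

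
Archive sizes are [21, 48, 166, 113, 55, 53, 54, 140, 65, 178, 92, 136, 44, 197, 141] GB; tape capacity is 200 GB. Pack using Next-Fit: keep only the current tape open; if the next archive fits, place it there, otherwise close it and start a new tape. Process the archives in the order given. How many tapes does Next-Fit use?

Put 21 GB in tape 1; 179 GB remain.
Put 48 GB in tape 1; 131 GB remain.
Put 166 GB in tape 2; 34 GB remain.
Put 113 GB in tape 3; 87 GB remain.
Put 55 GB in tape 3; 32 GB remain.
Put 53 GB in tape 4; 147 GB remain.
Put 54 GB in tape 4; 93 GB remain.
Put 140 GB in tape 5; 60 GB remain.
Put 65 GB in tape 6; 135 GB remain.
Put 178 GB in tape 7; 22 GB remain.
Put 92 GB in tape 8; 108 GB remain.
Put 136 GB in tape 9; 64 GB remain.
Put 44 GB in tape 9; 20 GB remain.
Put 197 GB in tape 10; 3 GB remain.
Put 141 GB in tape 11; 59 GB remain.

11 tapes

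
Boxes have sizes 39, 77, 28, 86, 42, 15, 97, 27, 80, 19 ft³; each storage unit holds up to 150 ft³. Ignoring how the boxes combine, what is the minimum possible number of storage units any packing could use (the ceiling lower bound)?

4

Total size = 39 + 77 + 28 + 86 + 42 + 15 + 97 + 27 + 80 + 19 = 510 ft³.
⌈510 / 150⌉ = 4.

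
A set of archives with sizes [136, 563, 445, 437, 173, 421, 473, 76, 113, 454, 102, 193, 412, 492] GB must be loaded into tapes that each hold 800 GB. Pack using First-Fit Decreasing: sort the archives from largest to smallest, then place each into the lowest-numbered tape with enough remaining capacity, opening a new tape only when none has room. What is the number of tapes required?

Sorted descending: 563, 492, 473, 454, 445, 437, 421, 412, 193, 173, 136, 113, 102, 76.
tape 1: place 563 GB, 237 GB left
tape 2: place 492 GB, 308 GB left
tape 3: place 473 GB, 327 GB left
tape 4: place 454 GB, 346 GB left
tape 5: place 445 GB, 355 GB left
tape 6: place 437 GB, 363 GB left
tape 7: place 421 GB, 379 GB left
tape 8: place 412 GB, 388 GB left
tape 1: place 193 GB, 44 GB left
tape 2: place 173 GB, 135 GB left
tape 3: place 136 GB, 191 GB left
tape 2: place 113 GB, 22 GB left
tape 3: place 102 GB, 89 GB left
tape 3: place 76 GB, 13 GB left
Final tapes: [563,193] [492,173,113] [473,136,102,76] [454] [445] [437] [421] [412].

8 tapes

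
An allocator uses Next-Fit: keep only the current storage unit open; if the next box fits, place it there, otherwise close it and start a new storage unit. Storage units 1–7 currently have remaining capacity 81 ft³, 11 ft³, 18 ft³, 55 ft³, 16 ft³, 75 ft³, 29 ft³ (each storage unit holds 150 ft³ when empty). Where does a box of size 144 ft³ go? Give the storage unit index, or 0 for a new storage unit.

Next-Fit only looks at storage unit 7, which has 29 ft³ free.
144 ft³ does not fit, so a new storage unit is opened.

0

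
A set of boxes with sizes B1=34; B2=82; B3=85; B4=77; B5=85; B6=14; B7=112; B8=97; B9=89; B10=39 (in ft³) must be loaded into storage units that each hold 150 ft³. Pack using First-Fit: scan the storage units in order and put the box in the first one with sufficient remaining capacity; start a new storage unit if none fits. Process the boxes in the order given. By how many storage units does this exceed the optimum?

0

First-Fit: [34,82,14] [85,39] [77] [85] [112] [97] [89] → 7 storage units.
7 boxes exceed 75 ft³ (half the capacity), and no two of those can share a storage unit, so at least 7 storage units are needed.
So 7 is already optimal.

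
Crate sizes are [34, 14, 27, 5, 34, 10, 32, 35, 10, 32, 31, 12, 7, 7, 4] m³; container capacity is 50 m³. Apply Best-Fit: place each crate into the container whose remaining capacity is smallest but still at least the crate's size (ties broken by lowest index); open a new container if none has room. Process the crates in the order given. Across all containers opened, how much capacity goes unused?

56

Put 34 m³ in container 1; 16 m³ remain.
Put 14 m³ in container 1; 2 m³ remain.
Put 27 m³ in container 2; 23 m³ remain.
Put 5 m³ in container 2; 18 m³ remain.
Put 34 m³ in container 3; 16 m³ remain.
Put 10 m³ in container 3; 6 m³ remain.
Put 32 m³ in container 4; 18 m³ remain.
Put 35 m³ in container 5; 15 m³ remain.
Put 10 m³ in container 5; 5 m³ remain.
Put 32 m³ in container 6; 18 m³ remain.
Put 31 m³ in container 7; 19 m³ remain.
Put 12 m³ in container 2; 6 m³ remain.
Put 7 m³ in container 4; 11 m³ remain.
Put 7 m³ in container 4; 4 m³ remain.
Put 4 m³ in container 4; 0 m³ remain.
7 containers × 50 m³ = 350 m³; used 294 m³; unused 56 m³.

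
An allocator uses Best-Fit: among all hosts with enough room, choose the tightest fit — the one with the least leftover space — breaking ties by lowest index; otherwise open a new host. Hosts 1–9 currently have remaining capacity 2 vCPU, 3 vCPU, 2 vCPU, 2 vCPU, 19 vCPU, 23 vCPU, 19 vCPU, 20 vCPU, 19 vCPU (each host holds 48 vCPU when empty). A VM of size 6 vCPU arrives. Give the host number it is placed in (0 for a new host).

Hosts with room: host 5 (19 vCPU), host 6 (23 vCPU), host 7 (19 vCPU), host 8 (20 vCPU), host 9 (19 vCPU).
Tightest fit is host 5 with 19 vCPU free.

5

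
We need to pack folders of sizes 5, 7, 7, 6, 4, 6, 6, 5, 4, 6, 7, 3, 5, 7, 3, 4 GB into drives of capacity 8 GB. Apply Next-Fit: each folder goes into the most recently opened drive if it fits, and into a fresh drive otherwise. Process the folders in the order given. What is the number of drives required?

14

5 GB → drive 1 (remaining 3 GB)
7 GB → drive 2 (remaining 1 GB)
7 GB → drive 3 (remaining 1 GB)
6 GB → drive 4 (remaining 2 GB)
4 GB → drive 5 (remaining 4 GB)
6 GB → drive 6 (remaining 2 GB)
6 GB → drive 7 (remaining 2 GB)
5 GB → drive 8 (remaining 3 GB)
4 GB → drive 9 (remaining 4 GB)
6 GB → drive 10 (remaining 2 GB)
7 GB → drive 11 (remaining 1 GB)
3 GB → drive 12 (remaining 5 GB)
5 GB → drive 12 (remaining 0 GB)
7 GB → drive 13 (remaining 1 GB)
3 GB → drive 14 (remaining 5 GB)
4 GB → drive 14 (remaining 1 GB)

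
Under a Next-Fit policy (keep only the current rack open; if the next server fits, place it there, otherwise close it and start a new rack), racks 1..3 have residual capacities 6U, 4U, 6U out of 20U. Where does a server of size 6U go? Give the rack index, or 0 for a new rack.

3

Next-Fit only looks at rack 3, which has 6U free.
6U fits there.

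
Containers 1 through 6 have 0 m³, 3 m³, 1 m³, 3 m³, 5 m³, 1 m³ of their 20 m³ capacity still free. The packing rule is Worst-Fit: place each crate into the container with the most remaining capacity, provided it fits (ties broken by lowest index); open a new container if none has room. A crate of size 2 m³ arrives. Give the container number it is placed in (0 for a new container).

Containers with room: container 2 (3 m³), container 4 (3 m³), container 5 (5 m³).
Most room is container 5 with 5 m³ free.

5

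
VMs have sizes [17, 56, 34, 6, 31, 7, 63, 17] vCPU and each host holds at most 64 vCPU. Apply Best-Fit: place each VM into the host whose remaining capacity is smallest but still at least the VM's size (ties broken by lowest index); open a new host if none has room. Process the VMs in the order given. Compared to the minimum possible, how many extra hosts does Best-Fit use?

Best-Fit: [17,34,7] [56,6] [31,17] [63] → 4 hosts.
Total size 231 vCPU; any packing needs at least ⌈231/64⌉ = 4 hosts.
So 4 is already optimal.

0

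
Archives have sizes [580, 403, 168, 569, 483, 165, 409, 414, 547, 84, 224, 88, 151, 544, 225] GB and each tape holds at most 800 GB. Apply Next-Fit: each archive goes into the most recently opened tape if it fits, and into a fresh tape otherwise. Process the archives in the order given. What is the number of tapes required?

Put 580 GB in tape 1; 220 GB remain.
Put 403 GB in tape 2; 397 GB remain.
Put 168 GB in tape 2; 229 GB remain.
Put 569 GB in tape 3; 231 GB remain.
Put 483 GB in tape 4; 317 GB remain.
Put 165 GB in tape 4; 152 GB remain.
Put 409 GB in tape 5; 391 GB remain.
Put 414 GB in tape 6; 386 GB remain.
Put 547 GB in tape 7; 253 GB remain.
Put 84 GB in tape 7; 169 GB remain.
Put 224 GB in tape 8; 576 GB remain.
Put 88 GB in tape 8; 488 GB remain.
Put 151 GB in tape 8; 337 GB remain.
Put 544 GB in tape 9; 256 GB remain.
Put 225 GB in tape 9; 31 GB remain.

9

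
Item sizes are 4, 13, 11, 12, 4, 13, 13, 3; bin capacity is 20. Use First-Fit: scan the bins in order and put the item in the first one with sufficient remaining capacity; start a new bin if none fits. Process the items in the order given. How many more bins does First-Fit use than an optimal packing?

0

First-Fit: [4,13,3] [11,4] [12] [13] [13] → 5 bins.
5 items exceed 10 (half the capacity), and no two of those can share a bin, so at least 5 bins are needed.
So 5 is already optimal.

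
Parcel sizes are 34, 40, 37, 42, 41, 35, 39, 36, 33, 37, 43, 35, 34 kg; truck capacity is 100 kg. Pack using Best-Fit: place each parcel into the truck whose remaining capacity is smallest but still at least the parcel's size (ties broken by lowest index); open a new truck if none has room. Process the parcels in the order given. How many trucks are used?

7 trucks

34 kg → truck 1 (remaining 66 kg)
40 kg → truck 1 (remaining 26 kg)
37 kg → truck 2 (remaining 63 kg)
42 kg → truck 2 (remaining 21 kg)
41 kg → truck 3 (remaining 59 kg)
35 kg → truck 3 (remaining 24 kg)
39 kg → truck 4 (remaining 61 kg)
36 kg → truck 4 (remaining 25 kg)
33 kg → truck 5 (remaining 67 kg)
37 kg → truck 5 (remaining 30 kg)
43 kg → truck 6 (remaining 57 kg)
35 kg → truck 6 (remaining 22 kg)
34 kg → truck 7 (remaining 66 kg)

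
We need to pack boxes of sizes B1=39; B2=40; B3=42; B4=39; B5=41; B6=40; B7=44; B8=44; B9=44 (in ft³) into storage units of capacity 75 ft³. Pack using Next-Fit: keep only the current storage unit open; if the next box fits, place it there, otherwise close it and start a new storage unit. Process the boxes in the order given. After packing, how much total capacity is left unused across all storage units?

Put B1 (39 ft³) in storage unit 1; 36 ft³ remain.
Put B2 (40 ft³) in storage unit 2; 35 ft³ remain.
Put B3 (42 ft³) in storage unit 3; 33 ft³ remain.
Put B4 (39 ft³) in storage unit 4; 36 ft³ remain.
Put B5 (41 ft³) in storage unit 5; 34 ft³ remain.
Put B6 (40 ft³) in storage unit 6; 35 ft³ remain.
Put B7 (44 ft³) in storage unit 7; 31 ft³ remain.
Put B8 (44 ft³) in storage unit 8; 31 ft³ remain.
Put B9 (44 ft³) in storage unit 9; 31 ft³ remain.
9 storage units × 75 ft³ = 675 ft³; used 373 ft³; unused 302 ft³.

302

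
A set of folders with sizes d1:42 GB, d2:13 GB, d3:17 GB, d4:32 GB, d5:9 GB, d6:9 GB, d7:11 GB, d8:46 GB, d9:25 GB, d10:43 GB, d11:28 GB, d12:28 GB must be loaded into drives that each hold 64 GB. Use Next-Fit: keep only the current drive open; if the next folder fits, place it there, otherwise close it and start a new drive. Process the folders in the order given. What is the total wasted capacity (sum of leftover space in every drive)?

145

Put d1 (42 GB) in drive 1; 22 GB remain.
Put d2 (13 GB) in drive 1; 9 GB remain.
Put d3 (17 GB) in drive 2; 47 GB remain.
Put d4 (32 GB) in drive 2; 15 GB remain.
Put d5 (9 GB) in drive 2; 6 GB remain.
Put d6 (9 GB) in drive 3; 55 GB remain.
Put d7 (11 GB) in drive 3; 44 GB remain.
Put d8 (46 GB) in drive 4; 18 GB remain.
Put d9 (25 GB) in drive 5; 39 GB remain.
Put d10 (43 GB) in drive 6; 21 GB remain.
Put d11 (28 GB) in drive 7; 36 GB remain.
Put d12 (28 GB) in drive 7; 8 GB remain.
7 drives × 64 GB = 448 GB; used 303 GB; unused 145 GB.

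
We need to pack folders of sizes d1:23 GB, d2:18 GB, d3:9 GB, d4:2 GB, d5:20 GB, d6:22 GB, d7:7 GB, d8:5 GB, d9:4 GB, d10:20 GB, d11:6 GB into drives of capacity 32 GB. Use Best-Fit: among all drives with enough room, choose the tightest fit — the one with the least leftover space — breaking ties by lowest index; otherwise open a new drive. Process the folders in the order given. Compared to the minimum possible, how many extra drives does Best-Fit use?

Best-Fit: [23,9] [18,2,5,4] [20,6] [22,7] [20] → 5 drives.
Total size 136 GB; any packing needs at least ⌈136/32⌉ = 5 drives.
So 5 is already optimal.

0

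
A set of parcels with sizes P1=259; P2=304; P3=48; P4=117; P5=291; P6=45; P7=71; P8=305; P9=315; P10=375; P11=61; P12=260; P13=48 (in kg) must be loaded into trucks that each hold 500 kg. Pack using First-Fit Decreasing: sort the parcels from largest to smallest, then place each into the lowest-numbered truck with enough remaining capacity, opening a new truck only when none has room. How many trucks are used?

7

Sorted descending: 375, 315, 305, 304, 291, 260, 259, 117, 71, 61, 48, 48, 45.
375 kg → truck 1 (remaining 125 kg)
315 kg → truck 2 (remaining 185 kg)
305 kg → truck 3 (remaining 195 kg)
304 kg → truck 4 (remaining 196 kg)
291 kg → truck 5 (remaining 209 kg)
260 kg → truck 6 (remaining 240 kg)
259 kg → truck 7 (remaining 241 kg)
117 kg → truck 1 (remaining 8 kg)
71 kg → truck 2 (remaining 114 kg)
61 kg → truck 2 (remaining 53 kg)
48 kg → truck 2 (remaining 5 kg)
48 kg → truck 3 (remaining 147 kg)
45 kg → truck 3 (remaining 102 kg)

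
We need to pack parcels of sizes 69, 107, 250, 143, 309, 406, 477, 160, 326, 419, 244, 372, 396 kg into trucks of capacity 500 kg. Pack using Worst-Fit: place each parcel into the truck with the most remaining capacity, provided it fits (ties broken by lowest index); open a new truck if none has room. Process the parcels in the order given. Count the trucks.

Put 69 kg in truck 1; 431 kg remain.
Put 107 kg in truck 1; 324 kg remain.
Put 250 kg in truck 1; 74 kg remain.
Put 143 kg in truck 2; 357 kg remain.
Put 309 kg in truck 2; 48 kg remain.
Put 406 kg in truck 3; 94 kg remain.
Put 477 kg in truck 4; 23 kg remain.
Put 160 kg in truck 5; 340 kg remain.
Put 326 kg in truck 5; 14 kg remain.
Put 419 kg in truck 6; 81 kg remain.
Put 244 kg in truck 7; 256 kg remain.
Put 372 kg in truck 8; 128 kg remain.
Put 396 kg in truck 9; 104 kg remain.

9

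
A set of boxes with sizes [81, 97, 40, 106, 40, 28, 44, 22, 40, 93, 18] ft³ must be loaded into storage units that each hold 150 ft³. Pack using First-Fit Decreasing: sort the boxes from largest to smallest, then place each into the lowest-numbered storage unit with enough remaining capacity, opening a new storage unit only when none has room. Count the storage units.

Sorted descending: 106, 97, 93, 81, 44, 40, 40, 40, 28, 22, 18.
storage unit 1: place 106 ft³, 44 ft³ left
storage unit 2: place 97 ft³, 53 ft³ left
storage unit 3: place 93 ft³, 57 ft³ left
storage unit 4: place 81 ft³, 69 ft³ left
storage unit 1: place 44 ft³, 0 ft³ left
storage unit 2: place 40 ft³, 13 ft³ left
storage unit 3: place 40 ft³, 17 ft³ left
storage unit 4: place 40 ft³, 29 ft³ left
storage unit 4: place 28 ft³, 1 ft³ left
storage unit 5: place 22 ft³, 128 ft³ left
storage unit 5: place 18 ft³, 110 ft³ left

5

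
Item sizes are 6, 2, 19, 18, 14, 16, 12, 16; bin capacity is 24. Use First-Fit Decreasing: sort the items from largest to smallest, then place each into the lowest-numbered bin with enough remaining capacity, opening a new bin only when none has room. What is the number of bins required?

Sorted descending: 19, 18, 16, 16, 14, 12, 6, 2.
19 → bin 1 (remaining 5)
18 → bin 2 (remaining 6)
16 → bin 3 (remaining 8)
16 → bin 4 (remaining 8)
14 → bin 5 (remaining 10)
12 → bin 6 (remaining 12)
6 → bin 2 (remaining 0)
2 → bin 1 (remaining 3)

6 bins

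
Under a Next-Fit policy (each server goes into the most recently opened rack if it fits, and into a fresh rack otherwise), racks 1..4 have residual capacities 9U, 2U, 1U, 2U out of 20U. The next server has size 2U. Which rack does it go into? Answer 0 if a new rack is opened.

4

Next-Fit only looks at rack 4, which has 2U free.
2U fits there.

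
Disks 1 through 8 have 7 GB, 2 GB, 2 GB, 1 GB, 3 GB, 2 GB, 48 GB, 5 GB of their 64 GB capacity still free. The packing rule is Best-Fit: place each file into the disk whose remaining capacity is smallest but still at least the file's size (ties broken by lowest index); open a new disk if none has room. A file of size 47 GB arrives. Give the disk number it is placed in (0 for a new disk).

7

Disks with room: disk 7 (48 GB).
Tightest fit is disk 7 with 48 GB free.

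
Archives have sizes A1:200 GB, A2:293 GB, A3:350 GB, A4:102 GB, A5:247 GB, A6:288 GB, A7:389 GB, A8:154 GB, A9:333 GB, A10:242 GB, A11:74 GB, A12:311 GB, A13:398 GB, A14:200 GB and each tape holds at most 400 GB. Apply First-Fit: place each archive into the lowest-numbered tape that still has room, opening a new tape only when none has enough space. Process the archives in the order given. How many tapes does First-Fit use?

tape 1: place A1 (200 GB), 200 GB left
tape 2: place A2 (293 GB), 107 GB left
tape 3: place A3 (350 GB), 50 GB left
tape 1: place A4 (102 GB), 98 GB left
tape 4: place A5 (247 GB), 153 GB left
tape 5: place A6 (288 GB), 112 GB left
tape 6: place A7 (389 GB), 11 GB left
tape 7: place A8 (154 GB), 246 GB left
tape 8: place A9 (333 GB), 67 GB left
tape 7: place A10 (242 GB), 4 GB left
tape 1: place A11 (74 GB), 24 GB left
tape 9: place A12 (311 GB), 89 GB left
tape 10: place A13 (398 GB), 2 GB left
tape 11: place A14 (200 GB), 200 GB left

11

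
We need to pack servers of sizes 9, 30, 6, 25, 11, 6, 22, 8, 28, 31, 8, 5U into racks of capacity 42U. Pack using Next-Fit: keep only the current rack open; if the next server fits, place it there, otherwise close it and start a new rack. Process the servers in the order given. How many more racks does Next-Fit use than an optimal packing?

Next-Fit: [9,30] [6,25,11] [6,22,8] [28] [31,8] [5] → 6 racks.
Total size 189U; any packing needs at least ⌈189/42⌉ = 5 racks.
An optimal packing achieves that bound: [31,11] [30,9] [28,8,6] [25,8,6] [22,5] → 5 racks.
Excess: 6 − 5 = 1.

1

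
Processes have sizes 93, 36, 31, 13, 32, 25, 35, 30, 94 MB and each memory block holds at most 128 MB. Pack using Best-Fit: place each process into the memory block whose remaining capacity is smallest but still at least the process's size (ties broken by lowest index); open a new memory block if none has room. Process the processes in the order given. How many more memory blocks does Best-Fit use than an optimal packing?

Best-Fit: [93,31] [36,13,32,25] [35,30] [94] → 4 memory blocks.
Total size 389 MB; any packing needs at least ⌈389/128⌉ = 4 memory blocks.
So 4 is already optimal.

0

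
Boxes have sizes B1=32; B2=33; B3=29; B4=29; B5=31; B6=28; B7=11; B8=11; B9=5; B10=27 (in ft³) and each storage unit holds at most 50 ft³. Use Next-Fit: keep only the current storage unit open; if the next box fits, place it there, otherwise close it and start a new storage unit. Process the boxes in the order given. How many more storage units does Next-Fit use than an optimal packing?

Next-Fit: [32] [33] [29] [29] [31] [28,11,11] [5,27] → 7 storage units.
7 boxes exceed 25 ft³ (half the capacity), and no two of those can share a storage unit, so at least 7 storage units are needed.
So 7 is already optimal.

0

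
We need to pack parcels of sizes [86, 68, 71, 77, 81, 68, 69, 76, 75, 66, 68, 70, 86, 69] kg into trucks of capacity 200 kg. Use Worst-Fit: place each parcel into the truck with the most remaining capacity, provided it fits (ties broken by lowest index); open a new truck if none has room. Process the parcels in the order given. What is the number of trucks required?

7 trucks

86 kg → truck 1 (remaining 114 kg)
68 kg → truck 1 (remaining 46 kg)
71 kg → truck 2 (remaining 129 kg)
77 kg → truck 2 (remaining 52 kg)
81 kg → truck 3 (remaining 119 kg)
68 kg → truck 3 (remaining 51 kg)
69 kg → truck 4 (remaining 131 kg)
76 kg → truck 4 (remaining 55 kg)
75 kg → truck 5 (remaining 125 kg)
66 kg → truck 5 (remaining 59 kg)
68 kg → truck 6 (remaining 132 kg)
70 kg → truck 6 (remaining 62 kg)
86 kg → truck 7 (remaining 114 kg)
69 kg → truck 7 (remaining 45 kg)
Final trucks: [86,68] [71,77] [81,68] [69,76] [75,66] [68,70] [86,69].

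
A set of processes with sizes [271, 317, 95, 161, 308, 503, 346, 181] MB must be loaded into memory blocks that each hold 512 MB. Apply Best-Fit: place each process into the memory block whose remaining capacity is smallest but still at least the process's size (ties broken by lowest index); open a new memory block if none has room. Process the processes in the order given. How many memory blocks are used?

271 MB → memory block 1 (remaining 241 MB)
317 MB → memory block 2 (remaining 195 MB)
95 MB → memory block 2 (remaining 100 MB)
161 MB → memory block 1 (remaining 80 MB)
308 MB → memory block 3 (remaining 204 MB)
503 MB → memory block 4 (remaining 9 MB)
346 MB → memory block 5 (remaining 166 MB)
181 MB → memory block 3 (remaining 23 MB)
Final memory blocks: [271,161] [317,95] [308,181] [503] [346].

5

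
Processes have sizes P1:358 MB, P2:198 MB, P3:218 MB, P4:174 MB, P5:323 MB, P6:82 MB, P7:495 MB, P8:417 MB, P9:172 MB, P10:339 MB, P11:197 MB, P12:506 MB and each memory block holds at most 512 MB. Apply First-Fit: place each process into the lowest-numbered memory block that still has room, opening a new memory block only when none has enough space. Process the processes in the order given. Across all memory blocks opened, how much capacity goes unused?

memory block 1: place P1 (358 MB), 154 MB left
memory block 2: place P2 (198 MB), 314 MB left
memory block 2: place P3 (218 MB), 96 MB left
memory block 3: place P4 (174 MB), 338 MB left
memory block 3: place P5 (323 MB), 15 MB left
memory block 1: place P6 (82 MB), 72 MB left
memory block 4: place P7 (495 MB), 17 MB left
memory block 5: place P8 (417 MB), 95 MB left
memory block 6: place P9 (172 MB), 340 MB left
memory block 6: place P10 (339 MB), 1 MB left
memory block 7: place P11 (197 MB), 315 MB left
memory block 8: place P12 (506 MB), 6 MB left
8 memory blocks × 512 MB = 4096 MB; used 3479 MB; unused 617 MB.

617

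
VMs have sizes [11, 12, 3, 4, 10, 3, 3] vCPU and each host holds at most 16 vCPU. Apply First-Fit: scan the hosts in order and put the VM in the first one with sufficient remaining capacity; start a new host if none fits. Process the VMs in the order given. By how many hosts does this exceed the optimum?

First-Fit: [11,3] [12,4] [10,3,3] → 3 hosts.
Total size 46 vCPU; any packing needs at least ⌈46/16⌉ = 3 hosts.
So 3 is already optimal.

0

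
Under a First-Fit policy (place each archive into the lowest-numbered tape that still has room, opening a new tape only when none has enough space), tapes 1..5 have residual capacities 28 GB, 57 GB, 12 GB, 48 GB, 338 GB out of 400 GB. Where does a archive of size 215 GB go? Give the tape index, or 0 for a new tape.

Tapes with room: tape 5 (338 GB).
The first with room is tape 5.

5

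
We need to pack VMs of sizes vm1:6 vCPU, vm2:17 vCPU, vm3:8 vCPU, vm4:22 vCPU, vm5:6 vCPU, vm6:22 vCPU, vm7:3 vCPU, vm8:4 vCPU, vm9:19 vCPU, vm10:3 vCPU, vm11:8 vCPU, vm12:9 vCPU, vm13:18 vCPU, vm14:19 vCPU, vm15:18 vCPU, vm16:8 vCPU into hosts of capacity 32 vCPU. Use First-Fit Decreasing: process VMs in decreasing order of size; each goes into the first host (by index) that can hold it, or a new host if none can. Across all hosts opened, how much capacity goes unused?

34

Sorted descending: 22, 22, 19, 19, 18, 18, 17, 9, 8, 8, 8, 6, 6, 4, 3, 3.
Put 22 vCPU in host 1; 10 vCPU remain.
Put 22 vCPU in host 2; 10 vCPU remain.
Put 19 vCPU in host 3; 13 vCPU remain.
Put 19 vCPU in host 4; 13 vCPU remain.
Put 18 vCPU in host 5; 14 vCPU remain.
Put 18 vCPU in host 6; 14 vCPU remain.
Put 17 vCPU in host 7; 15 vCPU remain.
Put 9 vCPU in host 1; 1 vCPU remain.
Put 8 vCPU in host 2; 2 vCPU remain.
Put 8 vCPU in host 3; 5 vCPU remain.
Put 8 vCPU in host 4; 5 vCPU remain.
Put 6 vCPU in host 5; 8 vCPU remain.
Put 6 vCPU in host 5; 2 vCPU remain.
Put 4 vCPU in host 3; 1 vCPU remain.
Put 3 vCPU in host 4; 2 vCPU remain.
Put 3 vCPU in host 6; 11 vCPU remain.
7 hosts × 32 vCPU = 224 vCPU; used 190 vCPU; unused 34 vCPU.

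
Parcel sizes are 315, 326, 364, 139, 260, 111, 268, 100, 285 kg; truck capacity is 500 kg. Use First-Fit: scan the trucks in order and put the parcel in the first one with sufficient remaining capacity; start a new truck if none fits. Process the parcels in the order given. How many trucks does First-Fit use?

Put 315 kg in truck 1; 185 kg remain.
Put 326 kg in truck 2; 174 kg remain.
Put 364 kg in truck 3; 136 kg remain.
Put 139 kg in truck 1; 46 kg remain.
Put 260 kg in truck 4; 240 kg remain.
Put 111 kg in truck 2; 63 kg remain.
Put 268 kg in truck 5; 232 kg remain.
Put 100 kg in truck 3; 36 kg remain.
Put 285 kg in truck 6; 215 kg remain.

6 trucks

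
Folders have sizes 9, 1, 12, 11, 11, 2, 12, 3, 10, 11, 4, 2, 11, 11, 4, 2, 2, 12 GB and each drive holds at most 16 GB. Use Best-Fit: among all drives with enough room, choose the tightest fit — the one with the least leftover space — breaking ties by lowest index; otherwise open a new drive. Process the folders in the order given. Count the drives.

drive 1: place 9 GB, 7 GB left
drive 1: place 1 GB, 6 GB left
drive 2: place 12 GB, 4 GB left
drive 3: place 11 GB, 5 GB left
drive 4: place 11 GB, 5 GB left
drive 2: place 2 GB, 2 GB left
drive 5: place 12 GB, 4 GB left
drive 5: place 3 GB, 1 GB left
drive 6: place 10 GB, 6 GB left
drive 7: place 11 GB, 5 GB left
drive 3: place 4 GB, 1 GB left
drive 2: place 2 GB, 0 GB left
drive 8: place 11 GB, 5 GB left
drive 9: place 11 GB, 5 GB left
drive 4: place 4 GB, 1 GB left
drive 7: place 2 GB, 3 GB left
drive 7: place 2 GB, 1 GB left
drive 10: place 12 GB, 4 GB left
Final drives: [9,1] [12,2,2] [11,4] [11,4] [12,3] [10] [11,2,2] [11] [11] [12].

10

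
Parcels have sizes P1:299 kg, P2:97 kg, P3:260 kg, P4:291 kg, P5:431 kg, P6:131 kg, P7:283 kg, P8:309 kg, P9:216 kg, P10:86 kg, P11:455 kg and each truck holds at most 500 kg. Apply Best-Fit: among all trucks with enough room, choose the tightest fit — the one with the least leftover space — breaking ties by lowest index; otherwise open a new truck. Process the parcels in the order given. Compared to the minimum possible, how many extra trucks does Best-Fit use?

Best-Fit: [299,97,86] [260] [291,131] [431] [283,216] [309] [455] → 7 trucks.
7 parcels exceed 250 kg (half the capacity), and no two of those can share a truck, so at least 7 trucks are needed.
So 7 is already optimal.

0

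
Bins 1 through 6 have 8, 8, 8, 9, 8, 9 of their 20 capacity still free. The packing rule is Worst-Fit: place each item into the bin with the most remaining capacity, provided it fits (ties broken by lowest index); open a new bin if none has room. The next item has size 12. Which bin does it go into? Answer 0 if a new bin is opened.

No bin has ≥ 12 free, so a new bin is opened.

0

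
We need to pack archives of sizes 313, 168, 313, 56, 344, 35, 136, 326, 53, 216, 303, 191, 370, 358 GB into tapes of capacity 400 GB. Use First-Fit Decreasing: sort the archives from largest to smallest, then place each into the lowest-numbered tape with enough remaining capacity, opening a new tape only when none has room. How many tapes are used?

Sorted descending: 370, 358, 344, 326, 313, 313, 303, 216, 191, 168, 136, 56, 53, 35.
370 GB → tape 1 (remaining 30 GB)
358 GB → tape 2 (remaining 42 GB)
344 GB → tape 3 (remaining 56 GB)
326 GB → tape 4 (remaining 74 GB)
313 GB → tape 5 (remaining 87 GB)
313 GB → tape 6 (remaining 87 GB)
303 GB → tape 7 (remaining 97 GB)
216 GB → tape 8 (remaining 184 GB)
191 GB → tape 9 (remaining 209 GB)
168 GB → tape 8 (remaining 16 GB)
136 GB → tape 9 (remaining 73 GB)
56 GB → tape 3 (remaining 0 GB)
53 GB → tape 4 (remaining 21 GB)
35 GB → tape 2 (remaining 7 GB)

9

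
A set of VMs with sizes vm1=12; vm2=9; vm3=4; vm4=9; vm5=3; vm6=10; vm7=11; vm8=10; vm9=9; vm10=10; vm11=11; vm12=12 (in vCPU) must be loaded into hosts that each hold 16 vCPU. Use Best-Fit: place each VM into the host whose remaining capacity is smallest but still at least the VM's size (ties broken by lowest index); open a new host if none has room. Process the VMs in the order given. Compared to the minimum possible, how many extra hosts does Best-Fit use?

0

Best-Fit: [12,4] [9,3] [9] [10] [11] [10] [9] [10] [11] [12] → 10 hosts.
10 VMs exceed 8 vCPU (half the capacity), and no two of those can share a host, so at least 10 hosts are needed.
So 10 is already optimal.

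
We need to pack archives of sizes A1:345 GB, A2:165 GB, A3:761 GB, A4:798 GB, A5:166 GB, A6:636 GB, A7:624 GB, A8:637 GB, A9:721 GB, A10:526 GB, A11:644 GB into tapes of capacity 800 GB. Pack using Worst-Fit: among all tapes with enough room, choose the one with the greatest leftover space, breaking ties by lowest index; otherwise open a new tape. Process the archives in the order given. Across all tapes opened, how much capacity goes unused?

Put A1 (345 GB) in tape 1; 455 GB remain.
Put A2 (165 GB) in tape 1; 290 GB remain.
Put A3 (761 GB) in tape 2; 39 GB remain.
Put A4 (798 GB) in tape 3; 2 GB remain.
Put A5 (166 GB) in tape 1; 124 GB remain.
Put A6 (636 GB) in tape 4; 164 GB remain.
Put A7 (624 GB) in tape 5; 176 GB remain.
Put A8 (637 GB) in tape 6; 163 GB remain.
Put A9 (721 GB) in tape 7; 79 GB remain.
Put A10 (526 GB) in tape 8; 274 GB remain.
Put A11 (644 GB) in tape 9; 156 GB remain.
9 tapes × 800 GB = 7200 GB; used 6023 GB; unused 1177 GB.

1177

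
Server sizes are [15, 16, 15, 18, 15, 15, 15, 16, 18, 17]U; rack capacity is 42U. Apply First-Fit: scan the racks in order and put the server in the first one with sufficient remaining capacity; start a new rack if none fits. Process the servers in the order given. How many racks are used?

5

rack 1: place 15U, 27U left
rack 1: place 16U, 11U left
rack 2: place 15U, 27U left
rack 2: place 18U, 9U left
rack 3: place 15U, 27U left
rack 3: place 15U, 12U left
rack 4: place 15U, 27U left
rack 4: place 16U, 11U left
rack 5: place 18U, 24U left
rack 5: place 17U, 7U left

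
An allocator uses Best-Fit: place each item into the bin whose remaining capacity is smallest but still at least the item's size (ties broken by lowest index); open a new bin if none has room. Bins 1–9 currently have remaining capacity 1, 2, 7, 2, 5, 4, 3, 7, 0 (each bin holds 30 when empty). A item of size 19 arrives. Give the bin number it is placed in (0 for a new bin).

0

No bin has ≥ 19 free, so a new bin is opened.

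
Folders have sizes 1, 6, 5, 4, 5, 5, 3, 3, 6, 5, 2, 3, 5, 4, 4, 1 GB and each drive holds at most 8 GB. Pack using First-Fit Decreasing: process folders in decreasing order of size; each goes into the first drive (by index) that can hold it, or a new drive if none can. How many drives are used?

9

Sorted descending: 6, 6, 5, 5, 5, 5, 5, 4, 4, 4, 3, 3, 3, 2, 1, 1.
6 GB → drive 1 (remaining 2 GB)
6 GB → drive 2 (remaining 2 GB)
5 GB → drive 3 (remaining 3 GB)
5 GB → drive 4 (remaining 3 GB)
5 GB → drive 5 (remaining 3 GB)
5 GB → drive 6 (remaining 3 GB)
5 GB → drive 7 (remaining 3 GB)
4 GB → drive 8 (remaining 4 GB)
4 GB → drive 8 (remaining 0 GB)
4 GB → drive 9 (remaining 4 GB)
3 GB → drive 3 (remaining 0 GB)
3 GB → drive 4 (remaining 0 GB)
3 GB → drive 5 (remaining 0 GB)
2 GB → drive 1 (remaining 0 GB)
1 GB → drive 2 (remaining 1 GB)
1 GB → drive 2 (remaining 0 GB)
Final drives: [6,2] [6,1,1] [5,3] [5,3] [5,3] [5] [5] [4,4] [4].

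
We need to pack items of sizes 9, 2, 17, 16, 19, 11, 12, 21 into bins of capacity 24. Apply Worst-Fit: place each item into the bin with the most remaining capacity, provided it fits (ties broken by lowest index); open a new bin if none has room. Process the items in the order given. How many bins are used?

6 bins

9 → bin 1 (remaining 15)
2 → bin 1 (remaining 13)
17 → bin 2 (remaining 7)
16 → bin 3 (remaining 8)
19 → bin 4 (remaining 5)
11 → bin 1 (remaining 2)
12 → bin 5 (remaining 12)
21 → bin 6 (remaining 3)
Final bins: [9,2,11] [17] [16] [19] [12] [21].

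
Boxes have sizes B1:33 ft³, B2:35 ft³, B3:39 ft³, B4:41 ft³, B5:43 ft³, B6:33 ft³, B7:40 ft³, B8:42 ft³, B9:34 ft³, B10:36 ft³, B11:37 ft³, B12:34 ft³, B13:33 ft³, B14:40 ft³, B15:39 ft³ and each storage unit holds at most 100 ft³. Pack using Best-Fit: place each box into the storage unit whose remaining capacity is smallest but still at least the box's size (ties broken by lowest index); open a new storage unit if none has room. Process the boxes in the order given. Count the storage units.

8 storage units

Put B1 (33 ft³) in storage unit 1; 67 ft³ remain.
Put B2 (35 ft³) in storage unit 1; 32 ft³ remain.
Put B3 (39 ft³) in storage unit 2; 61 ft³ remain.
Put B4 (41 ft³) in storage unit 2; 20 ft³ remain.
Put B5 (43 ft³) in storage unit 3; 57 ft³ remain.
Put B6 (33 ft³) in storage unit 3; 24 ft³ remain.
Put B7 (40 ft³) in storage unit 4; 60 ft³ remain.
Put B8 (42 ft³) in storage unit 4; 18 ft³ remain.
Put B9 (34 ft³) in storage unit 5; 66 ft³ remain.
Put B10 (36 ft³) in storage unit 5; 30 ft³ remain.
Put B11 (37 ft³) in storage unit 6; 63 ft³ remain.
Put B12 (34 ft³) in storage unit 6; 29 ft³ remain.
Put B13 (33 ft³) in storage unit 7; 67 ft³ remain.
Put B14 (40 ft³) in storage unit 7; 27 ft³ remain.
Put B15 (39 ft³) in storage unit 8; 61 ft³ remain.
Final storage units: [33,35] [39,41] [43,33] [40,42] [34,36] [37,34] [33,40] [39].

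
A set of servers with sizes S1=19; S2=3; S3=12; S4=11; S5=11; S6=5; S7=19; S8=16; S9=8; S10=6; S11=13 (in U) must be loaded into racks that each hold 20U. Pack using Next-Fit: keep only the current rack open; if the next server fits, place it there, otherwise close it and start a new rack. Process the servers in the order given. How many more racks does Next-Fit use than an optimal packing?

Next-Fit: [19] [3,12] [11] [11,5] [19] [16] [8,6] [13] → 8 racks.
Total size 123U; any packing needs at least ⌈123/20⌉ = 7 racks.
An optimal packing achieves that bound: [19] [19] [16,3] [13,6] [12,8] [11,5] [11] → 7 racks.
Excess: 8 − 7 = 1.

1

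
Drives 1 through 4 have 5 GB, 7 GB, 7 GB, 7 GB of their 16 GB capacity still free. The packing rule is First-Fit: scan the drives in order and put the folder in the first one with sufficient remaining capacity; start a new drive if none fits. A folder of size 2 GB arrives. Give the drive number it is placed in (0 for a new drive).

Drives with room: drive 1 (5 GB), drive 2 (7 GB), drive 3 (7 GB), drive 4 (7 GB).
The first with room is drive 1.

1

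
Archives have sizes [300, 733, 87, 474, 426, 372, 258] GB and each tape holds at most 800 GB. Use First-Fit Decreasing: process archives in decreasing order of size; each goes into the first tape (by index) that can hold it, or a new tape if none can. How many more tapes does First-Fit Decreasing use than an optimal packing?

0

First-Fit Decreasing: [733] [474,300] [426,372] [258,87] → 4 tapes.
Total size 2650 GB; any packing needs at least ⌈2650/800⌉ = 4 tapes.
So 4 is already optimal.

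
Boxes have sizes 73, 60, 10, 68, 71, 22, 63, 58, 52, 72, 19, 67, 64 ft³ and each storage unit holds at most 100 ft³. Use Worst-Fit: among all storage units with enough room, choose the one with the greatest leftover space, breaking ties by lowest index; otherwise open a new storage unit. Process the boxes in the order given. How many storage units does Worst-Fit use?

Put 73 ft³ in storage unit 1; 27 ft³ remain.
Put 60 ft³ in storage unit 2; 40 ft³ remain.
Put 10 ft³ in storage unit 2; 30 ft³ remain.
Put 68 ft³ in storage unit 3; 32 ft³ remain.
Put 71 ft³ in storage unit 4; 29 ft³ remain.
Put 22 ft³ in storage unit 3; 10 ft³ remain.
Put 63 ft³ in storage unit 5; 37 ft³ remain.
Put 58 ft³ in storage unit 6; 42 ft³ remain.
Put 52 ft³ in storage unit 7; 48 ft³ remain.
Put 72 ft³ in storage unit 8; 28 ft³ remain.
Put 19 ft³ in storage unit 7; 29 ft³ remain.
Put 67 ft³ in storage unit 9; 33 ft³ remain.
Put 64 ft³ in storage unit 10; 36 ft³ remain.

10 storage units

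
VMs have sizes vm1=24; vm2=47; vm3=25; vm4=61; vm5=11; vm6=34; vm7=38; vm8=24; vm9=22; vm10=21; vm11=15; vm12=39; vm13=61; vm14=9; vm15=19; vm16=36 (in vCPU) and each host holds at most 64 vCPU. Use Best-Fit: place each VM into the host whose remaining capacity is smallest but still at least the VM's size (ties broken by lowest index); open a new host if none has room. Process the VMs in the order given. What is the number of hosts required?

host 1: place vm1 (24 vCPU), 40 vCPU left
host 2: place vm2 (47 vCPU), 17 vCPU left
host 1: place vm3 (25 vCPU), 15 vCPU left
host 3: place vm4 (61 vCPU), 3 vCPU left
host 1: place vm5 (11 vCPU), 4 vCPU left
host 4: place vm6 (34 vCPU), 30 vCPU left
host 5: place vm7 (38 vCPU), 26 vCPU left
host 5: place vm8 (24 vCPU), 2 vCPU left
host 4: place vm9 (22 vCPU), 8 vCPU left
host 6: place vm10 (21 vCPU), 43 vCPU left
host 2: place vm11 (15 vCPU), 2 vCPU left
host 6: place vm12 (39 vCPU), 4 vCPU left
host 7: place vm13 (61 vCPU), 3 vCPU left
host 8: place vm14 (9 vCPU), 55 vCPU left
host 8: place vm15 (19 vCPU), 36 vCPU left
host 8: place vm16 (36 vCPU), 0 vCPU left

8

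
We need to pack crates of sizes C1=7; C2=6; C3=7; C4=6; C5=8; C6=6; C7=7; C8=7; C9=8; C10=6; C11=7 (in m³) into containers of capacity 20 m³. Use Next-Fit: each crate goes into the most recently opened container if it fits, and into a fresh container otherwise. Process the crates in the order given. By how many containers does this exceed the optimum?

1

Next-Fit: [7,6,7] [6,8,6] [7,7] [8,6] [7] → 5 containers.
Total size 75 m³; any packing needs at least ⌈75/20⌉ = 4 containers.
An optimal packing achieves that bound: [8,8] [7,7,6] [7,7,6] [7,6,6] → 4 containers.
Excess: 5 − 4 = 1.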